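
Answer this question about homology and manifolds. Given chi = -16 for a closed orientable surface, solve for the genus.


chi = 2 - 2g for closed orientable surfaces.
-16 = 2 - 2g
2g = 2 - (-16) = 18
g = 9

9


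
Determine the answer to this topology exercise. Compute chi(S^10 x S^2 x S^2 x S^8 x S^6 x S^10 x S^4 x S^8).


chi is multiplicative: chi(X x Y) = chi(X) chi(Y).
Each even-dim sphere has chi = 2. There are 8 factors.
chi = 2^8 = 256

256


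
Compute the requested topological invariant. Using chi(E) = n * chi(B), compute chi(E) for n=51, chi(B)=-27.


For a finite covering: chi(E) = (number of sheets) * chi(B).
chi(E) = 51 * (-27) = -1377

-1377


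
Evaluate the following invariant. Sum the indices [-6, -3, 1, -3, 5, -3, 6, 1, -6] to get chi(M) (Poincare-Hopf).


Poincare-Hopf: chi(M) = sum of indices of zeros.
chi = (-6) + (-3) + (1) + (-3) + (5) + (-3) + (6) + (1) + (-6) = -8

-8


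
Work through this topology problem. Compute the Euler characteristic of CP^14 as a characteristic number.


For any closed oriented manifold, <e(TM),[M]> = chi(M).
chi(CP^14) = 14+1 = 15

15


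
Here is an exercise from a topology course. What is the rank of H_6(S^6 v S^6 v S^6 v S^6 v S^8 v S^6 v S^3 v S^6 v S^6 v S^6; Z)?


For a wedge of spheres, H_k (k>0) is free on one generator per sphere of dimension k.
Spheres of dimension 6: count = 8.
b_6 = 8

8


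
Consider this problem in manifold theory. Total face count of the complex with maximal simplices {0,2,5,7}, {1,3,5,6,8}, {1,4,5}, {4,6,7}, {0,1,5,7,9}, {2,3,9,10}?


Each maximal simplex on m vertices has 2^m - 1 nonempty faces.
Take the union (dedupe shared faces).
Total distinct faces = 87

87


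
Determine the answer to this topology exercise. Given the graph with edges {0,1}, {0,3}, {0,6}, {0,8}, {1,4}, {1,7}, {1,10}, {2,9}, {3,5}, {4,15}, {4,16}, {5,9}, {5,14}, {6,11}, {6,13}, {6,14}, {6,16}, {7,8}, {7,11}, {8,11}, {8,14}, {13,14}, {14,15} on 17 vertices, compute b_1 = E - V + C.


b_1 = E - V + (number of components).
E = 23, V = 17, components = 2.
b_1 = 23 - 17 + 2 = 8

8


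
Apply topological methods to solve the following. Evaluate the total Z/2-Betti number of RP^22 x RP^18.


dim H^*(RP^n; Z/2) = n+1 (one Z/2 in each degree 0..n).
Total Betti number is multiplicative.
Total = (22+1) * (18+1) = 23 * 19 = 437

437


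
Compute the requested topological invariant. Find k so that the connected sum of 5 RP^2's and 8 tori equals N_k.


Since a >= 1, the sum is non-orientable; each T^2 can be replaced by RP^2 # RP^2 (since T^2#RP^2 = 3RP^2).
Total crosscaps k = 5 + 2*8 = 21.
Check via chi: chi = 5*1 + 8*0 - (5+8-1)*2 = -19 = 2 - k = -19. Consistent.

21


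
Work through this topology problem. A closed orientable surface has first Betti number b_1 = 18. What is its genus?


For a closed orientable surface: b_1 = 2g.
18 = 2g
g = 18 / 2 = 9

9


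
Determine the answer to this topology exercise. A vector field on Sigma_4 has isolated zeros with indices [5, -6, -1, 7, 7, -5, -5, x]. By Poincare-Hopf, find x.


Poincare-Hopf: sum of indices = chi(M).
chi(Sigma_4) = 2 - 2*4 = -6.
Sum of known indices = 2.
x = chi - (sum known) = -6 - (2) = -8

-8


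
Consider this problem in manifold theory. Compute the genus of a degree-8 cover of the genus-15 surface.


For an n-sheeted cover: chi(E) = n * chi(B).
chi(Sigma_15) = 2 - 2*15 = -28.
chi(E) = 8 * (-28) = -224.
genus(E) = (2 - chi(E))/2 = (2 - (-224))/2 = 226/2 = 113

113


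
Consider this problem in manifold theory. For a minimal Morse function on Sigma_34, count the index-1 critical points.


A perfect Morse function has m_k = b_k.
For Sigma_34: b_0=1, b_1=2g=68, b_2=1.
Saddles m_1 = 2g = 68

68


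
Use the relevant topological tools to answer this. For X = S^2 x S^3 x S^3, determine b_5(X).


Each S^d has Poincare polynomial 1 + t^d.
The product S^2 x S^3 x S^3 has Poincare polynomial prod(1+t^d_i).
Expanding: b_0=1, b_2=1, b_3=2, b_5=2, b_6=1, b_8=1.
b_5 = 2

2


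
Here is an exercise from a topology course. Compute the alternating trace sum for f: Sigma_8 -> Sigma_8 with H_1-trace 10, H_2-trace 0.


L(f) = tr(f_0*) - tr(f_1*) + tr(f_2*).
= 1 - (10) + (0)
= -9

-9


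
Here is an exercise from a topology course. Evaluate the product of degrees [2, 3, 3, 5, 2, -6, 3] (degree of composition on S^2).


Degree is multiplicative: deg(composition) = product of degrees.
= (2) * (3) * (3) * (5) * (2) * (-6) * (3) = -3240

-3240


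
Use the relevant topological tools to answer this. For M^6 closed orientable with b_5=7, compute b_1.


Poincare duality for closed orientable n-manifolds: b_k = b_{n-k}.
Here n = 6, so b_1 = b_5 = 7

7


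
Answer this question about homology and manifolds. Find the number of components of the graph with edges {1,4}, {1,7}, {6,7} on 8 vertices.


Run DFS/union-find over 8 vertices.
V = 8, E = 3.
Number of components = 5

5


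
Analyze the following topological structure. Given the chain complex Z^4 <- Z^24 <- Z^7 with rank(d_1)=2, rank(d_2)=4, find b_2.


rank H_k = rank(ker d_k) - rank(im d_{k+1}).
rank(ker d_2) = rank(C_2) - rank(d_2) = 7 - 4 = 3.
rank(im d_{2+1}) = 0.
rank H_2 = 3 - 0 = 3

3


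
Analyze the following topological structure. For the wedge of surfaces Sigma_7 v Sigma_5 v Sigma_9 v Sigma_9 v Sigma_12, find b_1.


For a wedge X v Y: reduced H_k(X v Y) = H_k(X) + H_k(Y).
Each Sigma_g contributes b_1 = 2g.
b_1 = 14 + 10 + 18 + 18 + 24 = 84

84


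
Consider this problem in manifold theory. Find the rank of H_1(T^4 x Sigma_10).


pi_1(A x B) = pi_1(A) x pi_1(B); rank of abelianization = b_1.
b_1(T^4) = 4, b_1(Sigma_10) = 2*10 = 20.
b_1(product) = 4 + 20 = 24

24


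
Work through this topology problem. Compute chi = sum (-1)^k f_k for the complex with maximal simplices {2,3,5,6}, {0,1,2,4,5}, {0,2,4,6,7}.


Enumerate all faces; f-vector: f_0=8, f_1=21, f_2=23, f_3=11, f_4=2.
chi = sum (-1)^k f_k = 1

1


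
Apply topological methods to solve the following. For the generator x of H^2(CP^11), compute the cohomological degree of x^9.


|x| = 2 in H^*(CP^n).
|x^9| = 9 * |x| = 9 * 2 = 18

18


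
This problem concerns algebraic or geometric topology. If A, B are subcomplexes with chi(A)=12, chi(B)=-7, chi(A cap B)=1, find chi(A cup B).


chi(A cup B) = chi(A) + chi(B) - chi(A cap B)
= 12 + (-7) - (1)
= 4

4


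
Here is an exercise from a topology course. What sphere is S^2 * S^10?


Join of spheres: S^m * S^n = S^{m+n+1}.
dim = 2 + 10 + 1 = 13

13


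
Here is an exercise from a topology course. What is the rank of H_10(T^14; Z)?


By the Kunneth formula, b_k(T^n) = C(n,k).
b_10(T^14) = C(14,10).
C(14,10) = 14!/(10!*4!) = 1001

1001


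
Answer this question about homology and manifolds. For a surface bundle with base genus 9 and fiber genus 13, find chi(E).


For a fiber bundle F -> E -> B (with CW structure): chi(E) = chi(B) * chi(F).
chi(Sigma_9) = -16, chi(Sigma_13) = -24.
chi(E) = (-16) * (-24) = 384

384


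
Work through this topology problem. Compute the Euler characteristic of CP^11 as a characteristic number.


For any closed oriented manifold, <e(TM),[M]> = chi(M).
chi(CP^11) = 11+1 = 12

12


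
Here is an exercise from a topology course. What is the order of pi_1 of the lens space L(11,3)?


pi_1(L(p,q)) = Z/pZ for any q coprime to p.
|pi_1(L(11,3))| = 11

11


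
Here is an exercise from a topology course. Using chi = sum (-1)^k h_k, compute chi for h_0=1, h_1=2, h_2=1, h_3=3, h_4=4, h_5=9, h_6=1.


Handles of index k contribute (-1)^k to chi (same as CW cells).
chi = (1) + (-2) + (1) + (-3) + (4) + (-9) + (1) = -7

-7


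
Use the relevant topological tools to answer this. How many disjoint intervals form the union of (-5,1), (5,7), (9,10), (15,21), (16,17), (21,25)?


Sort and merge overlapping open intervals.
Merged: (-5,1), (5,7), (9,10), (15,21), (21,25).
Number of components = 5

5


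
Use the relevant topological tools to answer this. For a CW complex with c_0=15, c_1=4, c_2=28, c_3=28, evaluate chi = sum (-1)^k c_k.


chi = sum_k (-1)^k c_k.
= (-1)^0*15 + (-1)^1*4 + (-1)^2*28 + (-1)^3*28
= (15) + (-4) + (28) + (-28)
= 11

11


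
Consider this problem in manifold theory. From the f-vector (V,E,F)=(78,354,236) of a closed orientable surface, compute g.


chi = V - E + F = 78 - 354 + 236 = -40
For orientable closed surface: chi = 2 - 2g, so g = (2 - chi)/2.
g = (2 - (-40)) / 2 = 42 / 2 = 21

21


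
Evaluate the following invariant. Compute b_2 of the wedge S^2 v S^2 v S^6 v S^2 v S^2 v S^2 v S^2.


For a wedge of spheres, H_k (k>0) is free on one generator per sphere of dimension k.
Spheres of dimension 2: count = 6.
b_2 = 6

6


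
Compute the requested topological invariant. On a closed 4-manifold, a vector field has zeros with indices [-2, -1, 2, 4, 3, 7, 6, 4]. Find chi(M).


Poincare-Hopf: chi(M) = sum of indices of zeros.
chi = (-2) + (-1) + (2) + (4) + (3) + (7) + (6) + (4) = 23

23


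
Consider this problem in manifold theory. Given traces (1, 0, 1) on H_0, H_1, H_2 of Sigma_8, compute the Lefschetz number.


L(f) = tr(f_0*) - tr(f_1*) + tr(f_2*).
= 1 - (0) + (1)
= 2

2


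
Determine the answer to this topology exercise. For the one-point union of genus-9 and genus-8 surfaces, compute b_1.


For a wedge: H_1(A v B) = H_1(A) + H_1(B).
b_1(Sigma_9) = 18, b_1(Sigma_8) = 16.
b_1 = 18 + 16 = 34

34


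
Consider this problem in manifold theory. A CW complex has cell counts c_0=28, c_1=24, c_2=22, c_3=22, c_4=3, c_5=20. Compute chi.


chi = sum_k (-1)^k c_k.
= (-1)^0*28 + (-1)^1*24 + (-1)^2*22 + (-1)^3*22 + (-1)^4*3 + (-1)^5*20
= (28) + (-24) + (22) + (-22) + (3) + (-20)
= -13

-13


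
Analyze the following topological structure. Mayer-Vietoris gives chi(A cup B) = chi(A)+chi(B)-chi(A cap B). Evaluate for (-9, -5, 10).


chi(A cup B) = chi(A) + chi(B) - chi(A cap B)
= -9 + (-5) - (10)
= -24

-24


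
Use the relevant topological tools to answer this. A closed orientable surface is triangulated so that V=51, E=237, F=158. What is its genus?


chi = V - E + F = 51 - 237 + 158 = -28
For orientable closed surface: chi = 2 - 2g, so g = (2 - chi)/2.
g = (2 - (-28)) / 2 = 30 / 2 = 15

15


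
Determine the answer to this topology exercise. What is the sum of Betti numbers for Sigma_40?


For Sigma_40: b_0 = 1, b_1 = 2g = 80, b_2 = 1.
Total = 1 + 80 + 1 = 82

82


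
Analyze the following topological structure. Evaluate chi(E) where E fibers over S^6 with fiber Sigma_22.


chi(S^6) = 2 (n even), chi(Sigma_22) = 2 - 2*22 = -42.
chi(E) = 2 * (-42) = -84

-84


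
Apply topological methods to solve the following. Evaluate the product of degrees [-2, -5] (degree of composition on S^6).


Degree is multiplicative: deg(composition) = product of degrees.
= (-2) * (-5) = 10

10


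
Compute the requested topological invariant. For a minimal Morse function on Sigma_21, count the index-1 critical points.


A perfect Morse function has m_k = b_k.
For Sigma_21: b_0=1, b_1=2g=42, b_2=1.
Saddles m_1 = 2g = 42

42


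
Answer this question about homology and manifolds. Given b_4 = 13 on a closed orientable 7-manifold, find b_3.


Poincare duality for closed orientable n-manifolds: b_k = b_{n-k}.
Here n = 7, so b_3 = b_4 = 13

13


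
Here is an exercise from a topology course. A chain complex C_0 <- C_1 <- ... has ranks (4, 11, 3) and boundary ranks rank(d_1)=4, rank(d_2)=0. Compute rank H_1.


rank H_k = rank(ker d_k) - rank(im d_{k+1}).
rank(ker d_1) = rank(C_1) - rank(d_1) = 11 - 4 = 7.
rank(im d_{1+1}) = 0.
rank H_1 = 7 - 0 = 7

7


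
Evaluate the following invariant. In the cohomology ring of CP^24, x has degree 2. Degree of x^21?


|x| = 2 in H^*(CP^n).
|x^21| = 21 * |x| = 21 * 2 = 42

42


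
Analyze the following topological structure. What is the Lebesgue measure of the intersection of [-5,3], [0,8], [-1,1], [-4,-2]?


Intersection = [max(a_i), min(b_i)] = [0, -2].
Since 0 > -2, the intersection is empty.
Length = 0

0


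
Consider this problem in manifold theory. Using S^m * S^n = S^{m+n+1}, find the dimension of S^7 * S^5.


Join of spheres: S^m * S^n = S^{m+n+1}.
dim = 7 + 5 + 1 = 13

13


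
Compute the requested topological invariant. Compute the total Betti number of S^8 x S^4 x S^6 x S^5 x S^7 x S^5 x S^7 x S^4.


Total Betti number is multiplicative under products.
Each S^d (d>=1) has total Betti number 2.
There are 8 sphere factors.
Total = 2^8 = 256

256


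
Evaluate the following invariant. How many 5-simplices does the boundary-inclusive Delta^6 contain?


Delta^6 has 6+1 vertices. A 5-face is a choice of 5+1 vertices.
f_5 = C(6+1, 5+1) = C(7,6) = 7

7


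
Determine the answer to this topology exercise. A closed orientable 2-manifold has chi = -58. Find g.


chi = 2 - 2g for closed orientable surfaces.
-58 = 2 - 2g
2g = 2 - (-58) = 60
g = 30

30


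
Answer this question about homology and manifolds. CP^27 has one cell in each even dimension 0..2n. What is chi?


CP^27 has one cell in each even dimension 0, 2, ..., 2*27 (27+1 cells total).
All cells are even-dimensional, so chi = number of cells.
chi = 27 + 1 = 28

28


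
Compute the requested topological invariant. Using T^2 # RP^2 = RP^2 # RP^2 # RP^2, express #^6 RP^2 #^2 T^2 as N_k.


Since a >= 1, the sum is non-orientable; each T^2 can be replaced by RP^2 # RP^2 (since T^2#RP^2 = 3RP^2).
Total crosscaps k = 6 + 2*2 = 10.
Check via chi: chi = 6*1 + 2*0 - (6+2-1)*2 = -8 = 2 - k = -8. Consistent.

10


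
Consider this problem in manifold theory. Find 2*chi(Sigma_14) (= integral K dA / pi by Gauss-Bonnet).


Gauss-Bonnet: integral K dA = 2*pi*chi(M).
chi(Sigma_14) = 2 - 2*14 = -26.
(integral K dA)/pi = 2*chi = 2*(-26) = -52

-52


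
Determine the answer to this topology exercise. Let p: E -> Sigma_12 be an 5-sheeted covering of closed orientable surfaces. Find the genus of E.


For an n-sheeted cover: chi(E) = n * chi(B).
chi(Sigma_12) = 2 - 2*12 = -22.
chi(E) = 5 * (-22) = -110.
genus(E) = (2 - chi(E))/2 = (2 - (-110))/2 = 112/2 = 56

56


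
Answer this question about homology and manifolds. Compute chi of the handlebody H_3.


A genus-g handlebody deformation retracts to a wedge of g circles.
chi(vee_g S^1) = 1 - g.
chi(H_3) = 1 - 3 = -2

-2


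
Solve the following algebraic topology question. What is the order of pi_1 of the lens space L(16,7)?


pi_1(L(p,q)) = Z/pZ for any q coprime to p.
|pi_1(L(16,7))| = 16

16


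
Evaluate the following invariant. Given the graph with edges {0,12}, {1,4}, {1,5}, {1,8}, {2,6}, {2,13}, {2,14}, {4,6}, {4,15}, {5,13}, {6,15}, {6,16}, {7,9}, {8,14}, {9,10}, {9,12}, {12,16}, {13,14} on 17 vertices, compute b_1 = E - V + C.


b_1 = E - V + (number of components).
E = 18, V = 17, components = 3.
b_1 = 18 - 17 + 3 = 4

4


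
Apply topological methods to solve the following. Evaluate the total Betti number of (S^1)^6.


b_k(T^6) = C(6,k), so the sum over k is sum_k C(6,k) = 2^6.
Total = 2^6 = 64

64


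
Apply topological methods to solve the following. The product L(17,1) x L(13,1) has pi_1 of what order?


pi_1(X x Y) = pi_1(X) x pi_1(Y).
pi_1(L(17,1)) = Z/17, pi_1(L(13,1)) = Z/13.
|Z/17 x Z/13| = 17 * 13 = 221

221


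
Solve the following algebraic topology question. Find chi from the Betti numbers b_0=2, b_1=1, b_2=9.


chi = sum_k (-1)^k b_k.
= (2) + (-1) + (9)
= 10

10


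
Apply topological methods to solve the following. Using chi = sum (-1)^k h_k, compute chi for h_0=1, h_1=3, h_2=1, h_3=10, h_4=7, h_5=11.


Handles of index k contribute (-1)^k to chi (same as CW cells).
chi = (1) + (-3) + (1) + (-10) + (7) + (-11) = -15

-15


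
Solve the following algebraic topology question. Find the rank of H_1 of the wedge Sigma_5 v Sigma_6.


For a wedge: H_1(A v B) = H_1(A) + H_1(B).
b_1(Sigma_5) = 10, b_1(Sigma_6) = 12.
b_1 = 10 + 12 = 22

22


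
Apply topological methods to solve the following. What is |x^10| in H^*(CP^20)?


|x| = 2 in H^*(CP^n).
|x^10| = 10 * |x| = 10 * 2 = 20

20


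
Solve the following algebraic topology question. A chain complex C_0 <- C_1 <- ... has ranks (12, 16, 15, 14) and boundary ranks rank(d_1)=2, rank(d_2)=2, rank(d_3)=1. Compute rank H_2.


rank H_k = rank(ker d_k) - rank(im d_{k+1}).
rank(ker d_2) = rank(C_2) - rank(d_2) = 15 - 2 = 13.
rank(im d_{2+1}) = 1.
rank H_2 = 13 - 1 = 12

12


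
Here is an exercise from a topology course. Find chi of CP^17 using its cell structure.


CP^17 has one cell in each even dimension 0, 2, ..., 2*17 (17+1 cells total).
All cells are even-dimensional, so chi = number of cells.
chi = 17 + 1 = 18

18


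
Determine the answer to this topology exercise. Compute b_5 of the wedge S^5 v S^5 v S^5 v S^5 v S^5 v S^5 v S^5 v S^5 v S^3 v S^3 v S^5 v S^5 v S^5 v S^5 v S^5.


For a wedge of spheres, H_k (k>0) is free on one generator per sphere of dimension k.
Spheres of dimension 5: count = 13.
b_5 = 13

13


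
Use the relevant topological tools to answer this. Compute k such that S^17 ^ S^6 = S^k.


S^m ^ S^n = S^{m+n}.
k = 17 + 6 = 23

23


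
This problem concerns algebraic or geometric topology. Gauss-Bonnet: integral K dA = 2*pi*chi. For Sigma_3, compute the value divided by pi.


Gauss-Bonnet: integral K dA = 2*pi*chi(M).
chi(Sigma_3) = 2 - 2*3 = -4.
(integral K dA)/pi = 2*chi = 2*(-4) = -8

-8


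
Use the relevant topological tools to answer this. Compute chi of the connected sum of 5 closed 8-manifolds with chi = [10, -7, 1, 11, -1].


For n-manifolds: chi(A#B) = chi(A) + chi(B) - chi(S^8).
chi(S^8) = 1 + (-1)^8 = 2.
chi(#) = (sum chi_i) - (5-1)*chi(S^8) = 14 - 4*2 = 6

6


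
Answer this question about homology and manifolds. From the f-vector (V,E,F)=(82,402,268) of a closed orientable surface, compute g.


chi = V - E + F = 82 - 402 + 268 = -52
For orientable closed surface: chi = 2 - 2g, so g = (2 - chi)/2.
g = (2 - (-52)) / 2 = 54 / 2 = 27

27


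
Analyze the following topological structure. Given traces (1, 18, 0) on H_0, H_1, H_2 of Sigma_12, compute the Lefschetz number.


L(f) = tr(f_0*) - tr(f_1*) + tr(f_2*).
= 1 - (18) + (0)
= -17

-17


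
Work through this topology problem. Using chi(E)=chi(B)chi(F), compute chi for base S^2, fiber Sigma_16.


chi(S^2) = 2 (n even), chi(Sigma_16) = 2 - 2*16 = -30.
chi(E) = 2 * (-30) = -60

-60


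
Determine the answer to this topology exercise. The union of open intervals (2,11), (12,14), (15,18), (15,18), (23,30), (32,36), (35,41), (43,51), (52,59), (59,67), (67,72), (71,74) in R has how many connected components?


Sort and merge overlapping open intervals.
Merged: (2,11), (12,14), (15,18), (23,30), (32,41), (43,51), (52,59), (59,67), (67,74).
Number of components = 9

9


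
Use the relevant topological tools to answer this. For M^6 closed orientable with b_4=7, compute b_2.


Poincare duality for closed orientable n-manifolds: b_k = b_{n-k}.
Here n = 6, so b_2 = b_4 = 7

7


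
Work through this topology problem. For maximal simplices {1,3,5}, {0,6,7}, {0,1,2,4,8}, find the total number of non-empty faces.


Each maximal simplex on m vertices has 2^m - 1 nonempty faces.
Take the union (dedupe shared faces).
Total distinct faces = 43

43


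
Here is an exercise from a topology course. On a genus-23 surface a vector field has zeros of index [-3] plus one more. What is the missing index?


Poincare-Hopf: sum of indices = chi(M).
chi(Sigma_23) = 2 - 2*23 = -44.
Sum of known indices = -3.
x = chi - (sum known) = -44 - (-3) = -41

-41


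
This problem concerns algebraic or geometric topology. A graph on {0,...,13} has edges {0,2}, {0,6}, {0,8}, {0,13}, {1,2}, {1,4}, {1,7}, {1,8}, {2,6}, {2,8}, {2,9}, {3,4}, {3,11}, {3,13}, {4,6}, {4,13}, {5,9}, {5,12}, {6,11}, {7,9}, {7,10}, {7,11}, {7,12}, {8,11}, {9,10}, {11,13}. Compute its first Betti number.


b_1 = E - V + (number of components).
E = 26, V = 14, components = 1.
b_1 = 26 - 14 + 1 = 13

13


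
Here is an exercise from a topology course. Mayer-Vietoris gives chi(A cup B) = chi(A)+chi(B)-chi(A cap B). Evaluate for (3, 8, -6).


chi(A cup B) = chi(A) + chi(B) - chi(A cap B)
= 3 + (8) - (-6)
= 17

17


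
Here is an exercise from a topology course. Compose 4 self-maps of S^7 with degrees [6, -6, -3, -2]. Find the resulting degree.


Degree is multiplicative: deg(composition) = product of degrees.
= (6) * (-6) * (-3) * (-2) = -216

-216


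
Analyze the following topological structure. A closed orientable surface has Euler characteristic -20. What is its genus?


chi = 2 - 2g for closed orientable surfaces.
-20 = 2 - 2g
2g = 2 - (-20) = 22
g = 11

11


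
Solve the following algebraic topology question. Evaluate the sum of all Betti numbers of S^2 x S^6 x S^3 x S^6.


Total Betti number is multiplicative under products.
Each S^d (d>=1) has total Betti number 2.
There are 4 sphere factors.
Total = 2^4 = 16

16


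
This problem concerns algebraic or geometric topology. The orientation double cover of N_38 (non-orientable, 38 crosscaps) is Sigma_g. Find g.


chi(N_38) = 2 - 38 = -36.
Double cover: chi(Sigma_g) = 2 * chi(N_38) = 2*(-36) = -72.
2 - 2g = -72, so g = (2 - (-72))/2 = 74/2 = 37

37


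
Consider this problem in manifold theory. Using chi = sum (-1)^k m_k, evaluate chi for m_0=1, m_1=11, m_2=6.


Morse theory: chi(M) = sum_k (-1)^k m_k where m_k = #(index-k critical points).
= (1) + (-11) + (6) = -4

-4


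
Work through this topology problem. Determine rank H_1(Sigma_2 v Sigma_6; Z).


For a wedge: H_1(A v B) = H_1(A) + H_1(B).
b_1(Sigma_2) = 4, b_1(Sigma_6) = 12.
b_1 = 4 + 12 = 16

16


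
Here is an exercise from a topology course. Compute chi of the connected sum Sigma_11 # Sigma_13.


chi(Sigma_11) = 2 - 2*11 = -20
chi(Sigma_13) = 2 - 2*13 = -24
For surfaces: chi(A#B) = chi(A) + chi(B) - 2.
chi = -20 + -24 - 2 = -46

-46


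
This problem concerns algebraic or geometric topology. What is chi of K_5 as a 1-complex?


K_5: V = 5, E = C(5,2) = 10.
chi = V - E = 5 - 10 = -5

-5


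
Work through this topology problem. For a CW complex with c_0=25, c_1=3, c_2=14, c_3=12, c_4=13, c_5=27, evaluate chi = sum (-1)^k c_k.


chi = sum_k (-1)^k c_k.
= (-1)^0*25 + (-1)^1*3 + (-1)^2*14 + (-1)^3*12 + (-1)^4*13 + (-1)^5*27
= (25) + (-3) + (14) + (-12) + (13) + (-27)
= 10

10


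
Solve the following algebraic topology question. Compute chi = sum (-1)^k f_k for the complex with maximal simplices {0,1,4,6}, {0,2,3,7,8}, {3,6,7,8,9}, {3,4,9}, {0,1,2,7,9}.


Enumerate all faces; f-vector: f_0=9, f_1=30, f_2=33, f_3=16, f_4=3.
chi = sum (-1)^k f_k = -1

-1


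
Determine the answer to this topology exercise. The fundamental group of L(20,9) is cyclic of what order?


pi_1(L(p,q)) = Z/pZ for any q coprime to p.
|pi_1(L(20,9))| = 20

20


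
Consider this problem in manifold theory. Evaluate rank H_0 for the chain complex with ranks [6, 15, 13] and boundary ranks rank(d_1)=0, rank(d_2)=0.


rank H_k = rank(ker d_k) - rank(im d_{k+1}).
rank(ker d_0) = rank(C_0) - rank(d_0) = 6 - 0 = 6.
rank(im d_{0+1}) = 0.
rank H_0 = 6 - 0 = 6

6


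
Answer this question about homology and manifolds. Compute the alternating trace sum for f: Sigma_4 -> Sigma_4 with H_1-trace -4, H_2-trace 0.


L(f) = tr(f_0*) - tr(f_1*) + tr(f_2*).
= 1 - (-4) + (0)
= 5

5


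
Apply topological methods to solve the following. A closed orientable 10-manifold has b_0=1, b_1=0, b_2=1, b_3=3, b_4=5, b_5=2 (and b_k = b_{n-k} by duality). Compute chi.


By Poincare duality b_k = b_{10-k}, so full Betti numbers: b_0=1, b_1=0, b_2=1, b_3=3, b_4=5, b_5=2, b_6=5, b_7=3, b_8=1, b_9=0, b_10=1.
chi = sum (-1)^k b_k = 6

6


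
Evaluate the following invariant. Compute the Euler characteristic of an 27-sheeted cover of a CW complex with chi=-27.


For a finite covering: chi(E) = (number of sheets) * chi(B).
chi(E) = 27 * (-27) = -729

-729


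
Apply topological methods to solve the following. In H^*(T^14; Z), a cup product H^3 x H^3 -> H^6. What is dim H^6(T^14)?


Cup product: H^p x H^q -> H^{p+q}; here p+q = 3+3 = 6.
rank H^k(T^n) = C(n,k).
C(14,6) = 3003

3003


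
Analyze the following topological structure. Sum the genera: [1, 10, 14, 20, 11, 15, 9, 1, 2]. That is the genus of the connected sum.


Genus is additive under connected sum of orientable surfaces.
g = 1 + 10 + 14 + 20 + 11 + 15 + 9 + 1 + 2 = 83

83


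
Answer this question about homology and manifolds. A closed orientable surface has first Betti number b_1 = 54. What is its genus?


For a closed orientable surface: b_1 = 2g.
54 = 2g
g = 54 / 2 = 27

27


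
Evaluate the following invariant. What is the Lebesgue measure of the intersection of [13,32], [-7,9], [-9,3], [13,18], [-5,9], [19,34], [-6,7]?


Intersection = [max(a_i), min(b_i)] = [19, 3].
Since 19 > 3, the intersection is empty.
Length = 0

0


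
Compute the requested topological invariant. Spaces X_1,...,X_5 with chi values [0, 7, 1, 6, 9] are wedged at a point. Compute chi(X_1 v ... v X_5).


chi(A v B) = chi(A) + chi(B) - 1 (one point identified).
For 5 spaces: chi = (sum chi_i) - (5 - 1).
sum = 23; chi = 23 - 4 = 19

19


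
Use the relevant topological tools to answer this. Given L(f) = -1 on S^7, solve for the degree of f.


L(f) = 1 + (-1)^7 deg(f) on S^7.
-1 = 1 + (-1)^7 * deg(f)
(-1)^7 * deg(f) = -2
deg(f) = 2

2


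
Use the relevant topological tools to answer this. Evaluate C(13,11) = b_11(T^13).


By the Kunneth formula, b_k(T^n) = C(n,k).
b_11(T^13) = C(13,11).
C(13,11) = 13!/(11!*2!) = 78

78


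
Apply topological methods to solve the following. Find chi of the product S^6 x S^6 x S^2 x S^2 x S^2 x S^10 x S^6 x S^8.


chi is multiplicative: chi(X x Y) = chi(X) chi(Y).
Each even-dim sphere has chi = 2. There are 8 factors.
chi = 2^8 = 256

256


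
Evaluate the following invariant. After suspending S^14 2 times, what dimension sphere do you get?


Each suspension raises dimension by 1: Sigma S^n = S^{n+1}.
Sigma^2 S^14 = S^{14+2} = S^16

16


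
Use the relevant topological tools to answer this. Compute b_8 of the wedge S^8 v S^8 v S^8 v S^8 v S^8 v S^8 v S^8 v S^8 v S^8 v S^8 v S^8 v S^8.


For a wedge of spheres, H_k (k>0) is free on one generator per sphere of dimension k.
Spheres of dimension 8: count = 12.
b_8 = 12

12


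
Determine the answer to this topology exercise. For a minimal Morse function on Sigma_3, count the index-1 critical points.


A perfect Morse function has m_k = b_k.
For Sigma_3: b_0=1, b_1=2g=6, b_2=1.
Saddles m_1 = 2g = 6

6


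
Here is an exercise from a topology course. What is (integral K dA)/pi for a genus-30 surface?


Gauss-Bonnet: integral K dA = 2*pi*chi(M).
chi(Sigma_30) = 2 - 2*30 = -58.
(integral K dA)/pi = 2*chi = 2*(-58) = -116

-116


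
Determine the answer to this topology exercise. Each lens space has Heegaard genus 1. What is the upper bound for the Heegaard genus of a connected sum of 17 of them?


Heegaard genus satisfies g(A#B) <= g(A) + g(B).
Each lens space has g = 1.
Upper bound: 17 * 1 = 17

17


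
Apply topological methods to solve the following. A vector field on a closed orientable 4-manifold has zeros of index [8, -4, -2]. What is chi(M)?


Poincare-Hopf: chi(M) = sum of indices of zeros.
chi = (8) + (-4) + (-2) = 2

2


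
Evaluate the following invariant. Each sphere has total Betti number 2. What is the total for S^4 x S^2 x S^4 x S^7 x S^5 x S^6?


Total Betti number is multiplicative under products.
Each S^d (d>=1) has total Betti number 2.
There are 6 sphere factors.
Total = 2^6 = 64

64


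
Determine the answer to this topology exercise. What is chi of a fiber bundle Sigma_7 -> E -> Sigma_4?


For a fiber bundle F -> E -> B (with CW structure): chi(E) = chi(B) * chi(F).
chi(Sigma_4) = -6, chi(Sigma_7) = -12.
chi(E) = (-6) * (-12) = 72

72


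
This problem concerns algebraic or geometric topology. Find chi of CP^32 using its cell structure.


CP^32 has one cell in each even dimension 0, 2, ..., 2*32 (32+1 cells total).
All cells are even-dimensional, so chi = number of cells.
chi = 32 + 1 = 33

33


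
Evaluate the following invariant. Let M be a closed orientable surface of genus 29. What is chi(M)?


For a closed orientable surface of genus g: chi = 2 - 2g.
Here g = 29.
chi = 2 - 2*29 = 2 - 58 = -56

-56


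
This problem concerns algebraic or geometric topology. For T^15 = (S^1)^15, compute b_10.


By the Kunneth formula, b_k(T^n) = C(n,k).
b_10(T^15) = C(15,10).
C(15,10) = 15!/(10!*5!) = 3003

3003


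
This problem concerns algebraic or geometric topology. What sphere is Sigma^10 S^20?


Each suspension raises dimension by 1: Sigma S^n = S^{n+1}.
Sigma^10 S^20 = S^{20+10} = S^30

30


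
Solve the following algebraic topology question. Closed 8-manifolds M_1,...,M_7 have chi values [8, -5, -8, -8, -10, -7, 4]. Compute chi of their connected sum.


For n-manifolds: chi(A#B) = chi(A) + chi(B) - chi(S^8).
chi(S^8) = 1 + (-1)^8 = 2.
chi(#) = (sum chi_i) - (7-1)*chi(S^8) = -26 - 6*2 = -38

-38


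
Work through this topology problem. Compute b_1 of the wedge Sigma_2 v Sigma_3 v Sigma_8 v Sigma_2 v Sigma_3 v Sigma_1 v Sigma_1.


For a wedge X v Y: reduced H_k(X v Y) = H_k(X) + H_k(Y).
Each Sigma_g contributes b_1 = 2g.
b_1 = 4 + 6 + 16 + 4 + 6 + 2 + 2 = 40

40


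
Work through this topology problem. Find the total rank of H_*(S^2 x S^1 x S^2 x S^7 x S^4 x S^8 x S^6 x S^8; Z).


Total Betti number is multiplicative under products.
Each S^d (d>=1) has total Betti number 2.
There are 8 sphere factors.
Total = 2^8 = 256

256


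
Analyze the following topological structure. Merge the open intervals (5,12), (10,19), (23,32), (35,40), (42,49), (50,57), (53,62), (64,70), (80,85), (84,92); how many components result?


Sort and merge overlapping open intervals.
Merged: (5,19), (23,32), (35,40), (42,49), (50,62), (64,70), (80,92).
Number of components = 7

7


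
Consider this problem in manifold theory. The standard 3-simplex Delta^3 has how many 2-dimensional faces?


Delta^3 has 3+1 vertices. A 2-face is a choice of 2+1 vertices.
f_2 = C(3+1, 2+1) = C(4,3) = 4

4


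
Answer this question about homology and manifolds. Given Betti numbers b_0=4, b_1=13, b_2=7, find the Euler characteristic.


chi = sum_k (-1)^k b_k.
= (4) + (-13) + (7)
= -2

-2


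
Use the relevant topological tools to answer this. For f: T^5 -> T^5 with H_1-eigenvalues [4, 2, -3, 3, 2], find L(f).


For a torus self-map: L(f) = det(I - A) where A acts on H_1.
L(f) = (1-4) * (1-2) * (1--3) * (1-3) * (1-2) = -3 * -1 * 4 * -2 * -1 = 24

24


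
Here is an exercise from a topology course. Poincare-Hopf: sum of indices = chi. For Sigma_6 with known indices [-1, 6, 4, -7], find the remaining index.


Poincare-Hopf: sum of indices = chi(M).
chi(Sigma_6) = 2 - 2*6 = -10.
Sum of known indices = 2.
x = chi - (sum known) = -10 - (2) = -12

-12


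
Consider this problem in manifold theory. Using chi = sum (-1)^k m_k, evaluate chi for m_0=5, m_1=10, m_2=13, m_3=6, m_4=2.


Morse theory: chi(M) = sum_k (-1)^k m_k where m_k = #(index-k critical points).
= (5) + (-10) + (13) + (-6) + (2) = 4

4


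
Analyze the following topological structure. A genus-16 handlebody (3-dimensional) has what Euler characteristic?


A genus-g handlebody deformation retracts to a wedge of g circles.
chi(vee_g S^1) = 1 - g.
chi(H_16) = 1 - 16 = -15

-15


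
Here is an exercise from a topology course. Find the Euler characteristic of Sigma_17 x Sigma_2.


chi(Sigma_17) = 2 - 2*17 = -32
chi(Sigma_2) = 2 - 2*2 = -2
chi(product) = (-32) * (-2) = 64

64


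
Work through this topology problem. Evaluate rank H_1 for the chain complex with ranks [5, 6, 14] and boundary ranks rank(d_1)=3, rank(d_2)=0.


rank H_k = rank(ker d_k) - rank(im d_{k+1}).
rank(ker d_1) = rank(C_1) - rank(d_1) = 6 - 3 = 3.
rank(im d_{1+1}) = 0.
rank H_1 = 3 - 0 = 3

3


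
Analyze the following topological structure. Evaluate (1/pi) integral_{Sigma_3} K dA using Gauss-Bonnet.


Gauss-Bonnet: integral K dA = 2*pi*chi(M).
chi(Sigma_3) = 2 - 2*3 = -4.
(integral K dA)/pi = 2*chi = 2*(-4) = -8

-8


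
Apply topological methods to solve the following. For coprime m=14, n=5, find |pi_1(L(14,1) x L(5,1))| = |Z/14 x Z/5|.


pi_1(X x Y) = pi_1(X) x pi_1(Y).
pi_1(L(14,1)) = Z/14, pi_1(L(5,1)) = Z/5.
|Z/14 x Z/5| = 14 * 5 = 70

70


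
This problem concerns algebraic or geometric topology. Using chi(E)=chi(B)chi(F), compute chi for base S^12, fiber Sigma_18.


chi(S^12) = 2 (n even), chi(Sigma_18) = 2 - 2*18 = -34.
chi(E) = 2 * (-34) = -68

-68


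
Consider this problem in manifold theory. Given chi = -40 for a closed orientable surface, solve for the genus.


chi = 2 - 2g for closed orientable surfaces.
-40 = 2 - 2g
2g = 2 - (-40) = 42
g = 21

21


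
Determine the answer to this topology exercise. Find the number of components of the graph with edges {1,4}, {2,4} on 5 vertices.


Run DFS/union-find over 5 vertices.
V = 5, E = 2.
Number of components = 3

3


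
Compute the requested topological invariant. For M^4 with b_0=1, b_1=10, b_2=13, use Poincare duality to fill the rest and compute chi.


By Poincare duality b_k = b_{4-k}, so full Betti numbers: b_0=1, b_1=10, b_2=13, b_3=10, b_4=1.
chi = sum (-1)^k b_k = -5

-5


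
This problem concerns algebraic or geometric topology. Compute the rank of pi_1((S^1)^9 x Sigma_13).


pi_1(A x B) = pi_1(A) x pi_1(B); rank of abelianization = b_1.
b_1(T^9) = 9, b_1(Sigma_13) = 2*13 = 26.
b_1(product) = 9 + 26 = 35

35


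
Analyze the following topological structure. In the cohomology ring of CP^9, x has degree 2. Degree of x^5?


|x| = 2 in H^*(CP^n).
|x^5| = 5 * |x| = 5 * 2 = 10

10


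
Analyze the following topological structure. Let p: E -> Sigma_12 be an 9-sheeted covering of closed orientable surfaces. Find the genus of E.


For an n-sheeted cover: chi(E) = n * chi(B).
chi(Sigma_12) = 2 - 2*12 = -22.
chi(E) = 9 * (-22) = -198.
genus(E) = (2 - chi(E))/2 = (2 - (-198))/2 = 200/2 = 100

100


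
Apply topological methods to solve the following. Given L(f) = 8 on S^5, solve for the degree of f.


L(f) = 1 + (-1)^5 deg(f) on S^5.
8 = 1 + (-1)^5 * deg(f)
(-1)^5 * deg(f) = 7
deg(f) = -7

-7


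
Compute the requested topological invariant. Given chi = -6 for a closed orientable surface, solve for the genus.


chi = 2 - 2g for closed orientable surfaces.
-6 = 2 - 2g
2g = 2 - (-6) = 8
g = 4

4


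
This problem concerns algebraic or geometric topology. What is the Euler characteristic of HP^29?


HP^29 has one cell in each dimension 0, 4, ..., 4*29 (29+1 cells, all even-dim).
chi = 29 + 1 = 30

30


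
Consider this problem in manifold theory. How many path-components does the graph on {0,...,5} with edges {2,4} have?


Run DFS/union-find over 6 vertices.
V = 6, E = 1.
Number of components = 5

5


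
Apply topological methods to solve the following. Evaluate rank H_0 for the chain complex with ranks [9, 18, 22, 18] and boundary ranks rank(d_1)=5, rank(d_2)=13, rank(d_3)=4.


rank H_k = rank(ker d_k) - rank(im d_{k+1}).
rank(ker d_0) = rank(C_0) - rank(d_0) = 9 - 0 = 9.
rank(im d_{0+1}) = 5.
rank H_0 = 9 - 5 = 4

4


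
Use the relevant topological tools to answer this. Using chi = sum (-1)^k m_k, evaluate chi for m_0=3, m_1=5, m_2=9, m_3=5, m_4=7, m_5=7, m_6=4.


Morse theory: chi(M) = sum_k (-1)^k m_k where m_k = #(index-k critical points).
= (3) + (-5) + (9) + (-5) + (7) + (-7) + (4) = 6

6


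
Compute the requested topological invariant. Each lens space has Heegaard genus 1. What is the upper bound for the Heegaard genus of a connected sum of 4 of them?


Heegaard genus satisfies g(A#B) <= g(A) + g(B).
Each lens space has g = 1.
Upper bound: 4 * 1 = 4

4


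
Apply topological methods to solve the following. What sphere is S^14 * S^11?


Join of spheres: S^m * S^n = S^{m+n+1}.
dim = 14 + 11 + 1 = 26

26


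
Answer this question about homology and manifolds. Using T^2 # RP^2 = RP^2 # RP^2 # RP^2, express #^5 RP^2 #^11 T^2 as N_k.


Since a >= 1, the sum is non-orientable; each T^2 can be replaced by RP^2 # RP^2 (since T^2#RP^2 = 3RP^2).
Total crosscaps k = 5 + 2*11 = 27.
Check via chi: chi = 5*1 + 11*0 - (5+11-1)*2 = -25 = 2 - k = -25. Consistent.

27


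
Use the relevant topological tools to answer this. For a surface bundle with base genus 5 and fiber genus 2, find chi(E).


For a fiber bundle F -> E -> B (with CW structure): chi(E) = chi(B) * chi(F).
chi(Sigma_5) = -8, chi(Sigma_2) = -2.
chi(E) = (-8) * (-2) = 16

16


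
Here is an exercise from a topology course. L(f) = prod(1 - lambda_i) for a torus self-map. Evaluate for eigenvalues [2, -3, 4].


For a torus self-map: L(f) = det(I - A) where A acts on H_1.
L(f) = (1-2) * (1--3) * (1-4) = -1 * 4 * -3 = 12

12


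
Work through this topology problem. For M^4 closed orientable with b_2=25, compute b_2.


Poincare duality for closed orientable n-manifolds: b_k = b_{n-k}.
Here n = 4, so b_2 = b_2 = 25

25


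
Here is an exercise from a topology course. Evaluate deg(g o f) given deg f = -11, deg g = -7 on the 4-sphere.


Degree is multiplicative under composition: deg(g o f) = deg(g) * deg(f).
= -7 * -11 = 77

77


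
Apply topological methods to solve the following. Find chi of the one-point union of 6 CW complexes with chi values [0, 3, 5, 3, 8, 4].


chi(A v B) = chi(A) + chi(B) - 1 (one point identified).
For 6 spaces: chi = (sum chi_i) - (6 - 1).
sum = 23; chi = 23 - 5 = 18

18


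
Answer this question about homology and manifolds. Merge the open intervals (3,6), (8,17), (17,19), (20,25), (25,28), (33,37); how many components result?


Sort and merge overlapping open intervals.
Merged: (3,6), (8,17), (17,19), (20,25), (25,28), (33,37).
Number of components = 6

6


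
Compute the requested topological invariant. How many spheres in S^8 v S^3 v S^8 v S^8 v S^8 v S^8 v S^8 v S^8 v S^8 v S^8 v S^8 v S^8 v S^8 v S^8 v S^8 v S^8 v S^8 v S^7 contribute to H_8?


For a wedge of spheres, H_k (k>0) is free on one generator per sphere of dimension k.
Spheres of dimension 8: count = 16.
b_8 = 16

16


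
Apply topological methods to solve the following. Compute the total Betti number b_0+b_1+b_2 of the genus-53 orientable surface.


For Sigma_53: b_0 = 1, b_1 = 2g = 106, b_2 = 1.
Total = 1 + 106 + 1 = 108

108


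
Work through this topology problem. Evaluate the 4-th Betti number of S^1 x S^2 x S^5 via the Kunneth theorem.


Each S^d has Poincare polynomial 1 + t^d.
The product S^1 x S^2 x S^5 has Poincare polynomial prod(1+t^d_i).
Expanding: b_0=1, b_1=1, b_2=1, b_3=1, b_5=1, b_6=1, b_7=1, b_8=1.
b_4 = 0

0


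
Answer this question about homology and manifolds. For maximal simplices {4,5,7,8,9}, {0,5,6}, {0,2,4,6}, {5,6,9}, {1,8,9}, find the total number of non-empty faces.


Each maximal simplex on m vertices has 2^m - 1 nonempty faces.
Take the union (dedupe shared faces).
Total distinct faces = 54

54


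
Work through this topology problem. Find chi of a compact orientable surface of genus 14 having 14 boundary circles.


For a compact orientable surface with genus g and b boundary components: chi = 2 - 2g - b.
chi = 2 - 2*14 - 14 = 2 - 28 - 14 = -40

-40


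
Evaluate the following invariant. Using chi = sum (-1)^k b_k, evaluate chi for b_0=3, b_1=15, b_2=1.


chi = sum_k (-1)^k b_k.
= (3) + (-15) + (1)
= -11

-11


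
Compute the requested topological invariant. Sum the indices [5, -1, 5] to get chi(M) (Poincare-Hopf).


Poincare-Hopf: chi(M) = sum of indices of zeros.
chi = (5) + (-1) + (5) = 9

9
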